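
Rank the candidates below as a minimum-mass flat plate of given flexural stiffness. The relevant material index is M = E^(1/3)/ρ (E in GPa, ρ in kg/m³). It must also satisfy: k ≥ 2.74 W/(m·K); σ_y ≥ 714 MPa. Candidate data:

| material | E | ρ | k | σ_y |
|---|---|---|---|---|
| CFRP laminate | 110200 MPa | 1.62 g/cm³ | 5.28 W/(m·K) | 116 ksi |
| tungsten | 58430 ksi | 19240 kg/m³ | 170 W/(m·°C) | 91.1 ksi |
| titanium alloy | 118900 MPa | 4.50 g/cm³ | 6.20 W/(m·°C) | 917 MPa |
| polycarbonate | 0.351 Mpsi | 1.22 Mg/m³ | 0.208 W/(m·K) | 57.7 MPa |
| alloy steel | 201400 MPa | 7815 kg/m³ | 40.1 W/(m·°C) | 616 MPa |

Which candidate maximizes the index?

CFRP laminate

Screen on constraints: k ≥ 2.74 W/(m·K); σ_y ≥ 714 MPa. Survivors: CFRP laminate, titanium alloy.
After converting to SI:
  CFRP laminate: E = 110.2 GPa, ρ = 1620 kg/m³
  titanium alloy: E = 118.9 GPa, ρ = 4500 kg/m³
  CFRP laminate: M = 2.96×10⁻³
  titanium alloy: M = 1.09×10⁻³
CFRP laminate ranks first.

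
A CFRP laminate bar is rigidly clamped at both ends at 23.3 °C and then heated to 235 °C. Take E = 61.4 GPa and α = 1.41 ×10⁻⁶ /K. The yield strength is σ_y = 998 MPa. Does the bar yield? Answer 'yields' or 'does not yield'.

does not yield

ΔT = 211.7 K. Constrained thermal stress σ = E·α·ΔT = 61.40×10³ MPa × 1.41×10⁻⁶ × 211.7 = 18.3 MPa (compressive).
Compare to σ_y = 998 MPa: σ < σ_y, so it does not yield.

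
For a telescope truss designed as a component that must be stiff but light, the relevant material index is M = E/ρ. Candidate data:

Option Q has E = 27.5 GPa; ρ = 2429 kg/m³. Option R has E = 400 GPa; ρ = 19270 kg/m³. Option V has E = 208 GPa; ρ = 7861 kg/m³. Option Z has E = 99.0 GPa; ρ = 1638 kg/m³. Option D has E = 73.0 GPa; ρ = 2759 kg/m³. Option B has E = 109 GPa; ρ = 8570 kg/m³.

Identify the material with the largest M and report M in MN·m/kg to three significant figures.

option Z, M = 60.4 MN·m/kg

Per-candidate index values:
  option Z: M = 60.4 MN·m/kg
  option V: M = 26.5 MN·m/kg
  option D: M = 26.5 MN·m/kg
  option R: M = 20.8 MN·m/kg
  option B: M = 12.7 MN·m/kg
  option Q: M = 11.3 MN·m/kg
Highest index: option Z.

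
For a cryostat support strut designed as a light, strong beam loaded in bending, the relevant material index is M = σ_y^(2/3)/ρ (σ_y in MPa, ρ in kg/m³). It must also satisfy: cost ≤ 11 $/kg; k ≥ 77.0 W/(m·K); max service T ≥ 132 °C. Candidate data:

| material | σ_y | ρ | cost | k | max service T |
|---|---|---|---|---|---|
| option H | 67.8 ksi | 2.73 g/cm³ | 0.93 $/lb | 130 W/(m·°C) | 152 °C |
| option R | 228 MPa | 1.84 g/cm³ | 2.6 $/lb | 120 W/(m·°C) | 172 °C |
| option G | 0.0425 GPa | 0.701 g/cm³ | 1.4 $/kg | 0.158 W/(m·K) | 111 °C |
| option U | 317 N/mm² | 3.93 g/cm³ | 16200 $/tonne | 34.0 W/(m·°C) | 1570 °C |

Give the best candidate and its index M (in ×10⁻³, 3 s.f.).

option H, M = 22.1×10⁻³

Screen on constraints: cost ≤ 11 $/kg; k ≥ 77.0 W/(m·K); max service T ≥ 132 °C. Survivors: option H, option R.
Putting every candidate on a common basis:
  option H: σ_y = 467.5 MPa, ρ = 2730 kg/m³
  option R: σ_y = 228.0 MPa, ρ = 1840 kg/m³
  option H: M = 22.1×10⁻³
  option R: M = 20.3×10⁻³
Highest index: option H.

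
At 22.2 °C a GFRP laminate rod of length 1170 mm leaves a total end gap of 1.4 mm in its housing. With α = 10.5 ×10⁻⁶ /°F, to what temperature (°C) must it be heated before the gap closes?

α = 10.5×10⁻⁶/°F × 9/5 = 18.9×10⁻⁶/K.
α·L₀·ΔT = 1.4 mm ⇒ ΔT = 1.4 / (18.9×10⁻⁶ × 1170.0) = 63.31 K.
T = 22.2 + 63.31 = 85.51 °C.

85.5 °C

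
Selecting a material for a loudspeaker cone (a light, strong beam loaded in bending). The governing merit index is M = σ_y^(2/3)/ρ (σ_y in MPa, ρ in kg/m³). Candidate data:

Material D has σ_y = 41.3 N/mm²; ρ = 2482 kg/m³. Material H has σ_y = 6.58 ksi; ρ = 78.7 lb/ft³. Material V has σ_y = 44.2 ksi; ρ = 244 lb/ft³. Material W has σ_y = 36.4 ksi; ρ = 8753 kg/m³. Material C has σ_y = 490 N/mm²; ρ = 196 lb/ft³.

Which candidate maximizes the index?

material C

After converting to SI:
  material D: σ_y = 41.30 MPa, ρ = 2482 kg/m³
  material H: σ_y = 45.37 MPa, ρ = 1261 kg/m³
  material V: σ_y = 304.7 MPa, ρ = 3909 kg/m³
  material W: σ_y = 251.0 MPa, ρ = 8753 kg/m³
  material C: σ_y = 490.0 MPa, ρ = 3140 kg/m³
  material C: M = 19.8×10⁻³
  material V: M = 11.6×10⁻³
  material H: M = 10.1×10⁻³
  material D: M = 4.81×10⁻³
  material W: M = 4.55×10⁻³
Material C has the largest M.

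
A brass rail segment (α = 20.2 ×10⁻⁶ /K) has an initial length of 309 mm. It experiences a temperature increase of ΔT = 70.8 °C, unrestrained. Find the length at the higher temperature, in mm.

ΔL = α·L₀·ΔT = 20.2×10⁻⁶ × 309 mm × 70.80 K = 0.442 mm.
L = L₀ + ΔL = 309 + 0.442 = 309.44 mm.

309.44 mm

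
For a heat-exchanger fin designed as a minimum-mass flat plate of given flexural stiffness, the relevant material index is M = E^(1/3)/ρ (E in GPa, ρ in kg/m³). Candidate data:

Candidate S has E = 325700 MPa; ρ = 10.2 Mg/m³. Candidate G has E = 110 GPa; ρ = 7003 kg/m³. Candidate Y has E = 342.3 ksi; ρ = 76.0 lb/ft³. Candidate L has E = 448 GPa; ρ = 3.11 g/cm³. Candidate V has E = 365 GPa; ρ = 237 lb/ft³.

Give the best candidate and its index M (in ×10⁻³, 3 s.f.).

After converting to SI:
  candidate S: E = 325.7 GPa, ρ = 10200 kg/m³
  candidate G: E = 110.0 GPa, ρ = 7003 kg/m³
  candidate Y: E = 2.360 GPa, ρ = 1217 kg/m³
  candidate L: E = 448.0 GPa, ρ = 3110 kg/m³
  candidate V: E = 365.0 GPa, ρ = 3796 kg/m³
  candidate L: M = 2.46×10⁻³
  candidate V: M = 1.88×10⁻³
  candidate Y: M = 1.09×10⁻³
  candidate G: M = 0.684×10⁻³
  candidate S: M = 0.675×10⁻³
Candidate L has the largest M.

candidate L, M = 2.46×10⁻³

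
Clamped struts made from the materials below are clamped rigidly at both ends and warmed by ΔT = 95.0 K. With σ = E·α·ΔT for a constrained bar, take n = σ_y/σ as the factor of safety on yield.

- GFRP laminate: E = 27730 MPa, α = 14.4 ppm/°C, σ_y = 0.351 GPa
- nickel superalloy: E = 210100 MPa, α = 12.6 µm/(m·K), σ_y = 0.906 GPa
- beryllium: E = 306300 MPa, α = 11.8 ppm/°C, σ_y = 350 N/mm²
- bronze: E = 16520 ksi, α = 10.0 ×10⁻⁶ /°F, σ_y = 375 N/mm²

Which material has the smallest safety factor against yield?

beryllium

Converting E to GPa, α to ×10⁻⁶/K, σ_y to MPa, then σ and n for each:
  GFRP laminate: E = 27.73, α = 14.4, σ_y = 351.0 → σ = 37.9 MPa, n = 9.25
  nickel superalloy: E = 210.1, α = 12.6, σ_y = 906.0 → σ = 251 MPa, n = 3.60
  beryllium: E = 306.3, α = 11.8, σ_y = 350.0 → σ = 343 MPa, n = 1.02
  bronze: E = 113.9, α = 18.0, σ_y = 375.0 → σ = 195 MPa, n = 1.93
The minimum is beryllium at n = 1.02.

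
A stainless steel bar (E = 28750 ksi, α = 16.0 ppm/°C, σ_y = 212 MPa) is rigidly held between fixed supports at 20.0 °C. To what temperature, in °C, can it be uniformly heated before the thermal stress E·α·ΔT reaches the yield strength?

E = 28750 ksi = 198.2 GPa.
E·α·ΔT = 212.0 MPa ⇒ ΔT = 212.0 / (198.2×10³ × 16.0×10⁻⁶) = 66.84 K.
T = 20.0 + 66.84 = 86.84 °C.

86.8 °C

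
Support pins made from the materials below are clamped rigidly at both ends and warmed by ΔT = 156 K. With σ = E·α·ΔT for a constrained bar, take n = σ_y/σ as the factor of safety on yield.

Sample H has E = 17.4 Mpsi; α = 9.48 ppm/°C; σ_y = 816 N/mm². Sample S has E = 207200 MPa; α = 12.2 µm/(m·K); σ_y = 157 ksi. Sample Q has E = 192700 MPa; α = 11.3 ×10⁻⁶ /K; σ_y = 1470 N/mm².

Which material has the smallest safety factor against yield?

sample S

Converting E to GPa, α to ×10⁻⁶/K, σ_y to MPa, then σ and n for each:
  sample H: E = 120.0, α = 9.48, σ_y = 816.0 → σ = 177 MPa, n = 4.60
  sample S: E = 207.2, α = 12.2, σ_y = 1082 → σ = 394 MPa, n = 2.75
  sample Q: E = 192.7, α = 11.3, σ_y = 1470 → σ = 340 MPa, n = 4.33
The minimum is sample S at n = 2.75.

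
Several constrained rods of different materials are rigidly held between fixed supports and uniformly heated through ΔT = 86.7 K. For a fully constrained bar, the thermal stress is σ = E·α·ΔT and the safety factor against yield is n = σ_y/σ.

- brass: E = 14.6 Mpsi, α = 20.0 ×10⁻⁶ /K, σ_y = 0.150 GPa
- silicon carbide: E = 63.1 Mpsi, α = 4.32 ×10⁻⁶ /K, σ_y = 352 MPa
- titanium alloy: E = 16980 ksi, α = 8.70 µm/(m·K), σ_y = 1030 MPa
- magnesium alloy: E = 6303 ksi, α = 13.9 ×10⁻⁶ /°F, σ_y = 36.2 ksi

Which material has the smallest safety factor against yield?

Per material, after unit conversion:
  brass: E = 100.7, α = 20.0, σ_y = 150.0 → σ = 175 MPa, n = 0.859
  silicon carbide: E = 435.1, α = 4.32, σ_y = 352.0 → σ = 163 MPa, n = 2.16
  titanium alloy: E = 117.1, α = 8.70, σ_y = 1030 → σ = 88.3 MPa, n = 11.7
  magnesium alloy: E = 43.46, α = 25.0, σ_y = 249.6 → σ = 94.3 MPa, n = 2.65
Smallest n: brass with n = 0.859.

brass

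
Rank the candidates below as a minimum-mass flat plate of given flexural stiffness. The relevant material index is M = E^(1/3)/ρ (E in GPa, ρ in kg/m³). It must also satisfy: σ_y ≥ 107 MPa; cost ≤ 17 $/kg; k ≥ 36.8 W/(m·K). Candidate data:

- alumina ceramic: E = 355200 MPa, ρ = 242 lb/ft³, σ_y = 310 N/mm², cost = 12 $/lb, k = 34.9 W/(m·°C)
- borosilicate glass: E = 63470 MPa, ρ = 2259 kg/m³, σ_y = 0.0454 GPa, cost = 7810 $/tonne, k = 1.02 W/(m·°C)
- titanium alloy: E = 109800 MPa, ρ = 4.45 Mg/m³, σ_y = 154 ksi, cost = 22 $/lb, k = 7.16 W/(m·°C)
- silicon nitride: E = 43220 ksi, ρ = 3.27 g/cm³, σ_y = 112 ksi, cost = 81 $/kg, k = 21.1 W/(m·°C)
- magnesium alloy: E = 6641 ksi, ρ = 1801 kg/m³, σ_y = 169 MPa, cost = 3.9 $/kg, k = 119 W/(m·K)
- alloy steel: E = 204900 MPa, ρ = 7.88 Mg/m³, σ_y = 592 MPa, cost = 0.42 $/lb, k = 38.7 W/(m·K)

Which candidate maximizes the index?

Screen on constraints: σ_y ≥ 107 MPa; cost ≤ 17 $/kg; k ≥ 36.8 W/(m·K). Survivors: magnesium alloy, alloy steel.
Putting every candidate on a common basis:
  magnesium alloy: E = 45.79 GPa, ρ = 1801 kg/m³
  alloy steel: E = 204.9 GPa, ρ = 7880 kg/m³
  magnesium alloy: M = 1.99×10⁻³
  alloy steel: M = 0.748×10⁻³
The maximum is for magnesium alloy.

magnesium alloy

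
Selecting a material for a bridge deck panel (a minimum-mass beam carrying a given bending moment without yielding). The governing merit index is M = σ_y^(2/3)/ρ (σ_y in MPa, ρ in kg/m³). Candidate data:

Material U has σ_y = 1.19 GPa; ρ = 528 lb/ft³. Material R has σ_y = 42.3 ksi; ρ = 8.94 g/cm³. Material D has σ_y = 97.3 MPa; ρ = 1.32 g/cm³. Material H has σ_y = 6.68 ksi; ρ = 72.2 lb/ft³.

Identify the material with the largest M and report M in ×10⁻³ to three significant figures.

material D, M = 16.0×10⁻³

Convert each candidate to consistent units, then evaluate M:
  material U: σ_y = 1190 MPa, ρ = 8458 kg/m³
  material R: σ_y = 291.6 MPa, ρ = 8940 kg/m³
  material D: σ_y = 97.30 MPa, ρ = 1320 kg/m³
  material H: σ_y = 46.06 MPa, ρ = 1157 kg/m³
  material D: M = 16.0×10⁻³
  material U: M = 13.3×10⁻³
  material H: M = 11.1×10⁻³
  material R: M = 4.92×10⁻³
The maximum is for material D.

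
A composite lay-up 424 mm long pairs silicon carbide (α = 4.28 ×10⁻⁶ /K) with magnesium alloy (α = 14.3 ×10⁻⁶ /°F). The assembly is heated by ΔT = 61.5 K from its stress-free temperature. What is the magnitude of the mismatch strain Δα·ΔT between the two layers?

1.32×10⁻³

magnesium alloy: α = 14.3×10⁻⁶/°F × 9/5 = 25.7×10⁻⁶/K.
Δα = |4.28 − 25.7|×10⁻⁶/K = 21.5×10⁻⁶/K.
Mismatch strain = Δα·ΔT = 21.5×10⁻⁶ × 61.5 = 1.32×10⁻³.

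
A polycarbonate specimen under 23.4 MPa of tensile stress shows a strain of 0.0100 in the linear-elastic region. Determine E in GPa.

2.34 GPa

E = σ/ε = 23.4 MPa / 0.0100 = 2340 MPa = 2.34 GPa.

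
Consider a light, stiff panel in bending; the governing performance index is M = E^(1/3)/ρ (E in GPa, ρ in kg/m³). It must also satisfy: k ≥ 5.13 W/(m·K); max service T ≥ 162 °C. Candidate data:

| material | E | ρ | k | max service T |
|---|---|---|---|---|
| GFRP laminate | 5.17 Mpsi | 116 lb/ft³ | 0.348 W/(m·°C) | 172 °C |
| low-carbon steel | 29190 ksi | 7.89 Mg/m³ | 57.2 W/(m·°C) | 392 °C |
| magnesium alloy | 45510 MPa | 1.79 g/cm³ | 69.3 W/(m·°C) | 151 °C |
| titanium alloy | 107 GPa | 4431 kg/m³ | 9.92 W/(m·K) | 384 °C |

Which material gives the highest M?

Screen on constraints: k ≥ 5.13 W/(m·K); max service T ≥ 162 °C. Survivors: low-carbon steel, titanium alloy.
Putting every candidate on a common basis:
  low-carbon steel: E = 201.3 GPa, ρ = 7890 kg/m³
  titanium alloy: E = 107.0 GPa, ρ = 4431 kg/m³
  titanium alloy: M = 1.07×10⁻³
  low-carbon steel: M = 0.743×10⁻³
Titanium alloy has the largest M.

titanium alloy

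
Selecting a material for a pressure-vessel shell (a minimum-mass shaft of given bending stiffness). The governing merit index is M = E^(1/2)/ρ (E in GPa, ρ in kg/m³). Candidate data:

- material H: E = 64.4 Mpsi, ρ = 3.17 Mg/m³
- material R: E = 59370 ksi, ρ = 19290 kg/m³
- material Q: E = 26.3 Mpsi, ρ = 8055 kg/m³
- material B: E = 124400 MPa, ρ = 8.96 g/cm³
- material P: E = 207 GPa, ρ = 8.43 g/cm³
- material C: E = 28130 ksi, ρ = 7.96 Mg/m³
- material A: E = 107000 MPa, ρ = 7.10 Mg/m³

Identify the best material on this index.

material H

In SI units:
  material H: E = 444.0 GPa, ρ = 3170 kg/m³
  material R: E = 409.3 GPa, ρ = 19290 kg/m³
  material Q: E = 181.3 GPa, ρ = 8055 kg/m³
  material B: E = 124.4 GPa, ρ = 8960 kg/m³
  material P: E = 207.0 GPa, ρ = 8430 kg/m³
  material C: E = 193.9 GPa, ρ = 7960 kg/m³
  material A: E = 107.0 GPa, ρ = 7100 kg/m³
  material H: M = 6.65×10⁻³
  material C: M = 1.75×10⁻³
  material P: M = 1.71×10⁻³
  material Q: M = 1.67×10⁻³
  material A: M = 1.46×10⁻³
  material B: M = 1.24×10⁻³
  material R: M = 1.05×10⁻³
Material H has the largest M.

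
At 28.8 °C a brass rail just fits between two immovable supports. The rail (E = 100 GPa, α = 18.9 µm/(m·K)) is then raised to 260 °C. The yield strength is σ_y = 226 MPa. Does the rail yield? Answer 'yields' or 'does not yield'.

yields

ΔT = 231.2 K. Constrained thermal stress σ = E·α·ΔT = 100.0×10³ MPa × 18.9×10⁻⁶ × 231.2 = 437 MPa (compressive).
Compare to σ_y = 226 MPa: σ ≥ σ_y, so it yields.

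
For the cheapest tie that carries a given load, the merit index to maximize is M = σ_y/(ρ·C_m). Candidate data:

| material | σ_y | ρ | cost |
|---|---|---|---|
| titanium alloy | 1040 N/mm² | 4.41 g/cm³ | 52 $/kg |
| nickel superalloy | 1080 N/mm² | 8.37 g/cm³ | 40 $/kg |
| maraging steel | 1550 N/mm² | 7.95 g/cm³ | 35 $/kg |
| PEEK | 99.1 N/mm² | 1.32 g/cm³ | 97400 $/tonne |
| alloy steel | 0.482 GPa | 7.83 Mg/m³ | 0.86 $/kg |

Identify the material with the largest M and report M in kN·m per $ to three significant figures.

Normalizing units and computing the index:
  titanium alloy: σ_y = 1040 MPa, ρ = 4410 kg/m³, cost = 52.00 $/kg
  nickel superalloy: σ_y = 1080 MPa, ρ = 8370 kg/m³, cost = 40.00 $/kg
  maraging steel: σ_y = 1550 MPa, ρ = 7950 kg/m³, cost = 35.00 $/kg
  PEEK: σ_y = 99.10 MPa, ρ = 1320 kg/m³, cost = 97.40 $/kg
  alloy steel: σ_y = 482.0 MPa, ρ = 7830 kg/m³, cost = 0.8600 $/kg
  alloy steel: M = 71.6 kN·m per $
  maraging steel: M = 5.57 kN·m per $
  titanium alloy: M = 4.54 kN·m per $
  nickel superalloy: M = 3.23 kN·m per $
  PEEK: M = 0.771 kN·m per $
The maximum is for alloy steel.

alloy steel, M = 71.6 kN·m per $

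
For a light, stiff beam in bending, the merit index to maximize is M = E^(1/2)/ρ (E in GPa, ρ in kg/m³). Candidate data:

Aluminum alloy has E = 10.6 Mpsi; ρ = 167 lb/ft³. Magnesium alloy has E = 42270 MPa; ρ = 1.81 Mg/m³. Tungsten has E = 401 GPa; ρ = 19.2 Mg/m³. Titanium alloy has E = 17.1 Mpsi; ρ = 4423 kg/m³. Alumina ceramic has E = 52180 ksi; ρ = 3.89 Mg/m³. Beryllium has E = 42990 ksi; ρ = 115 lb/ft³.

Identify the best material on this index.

After converting to SI:
  aluminum alloy: E = 73.08 GPa, ρ = 2675 kg/m³
  magnesium alloy: E = 42.27 GPa, ρ = 1810 kg/m³
  tungsten: E = 401.0 GPa, ρ = 19200 kg/m³
  titanium alloy: E = 117.9 GPa, ρ = 4423 kg/m³
  alumina ceramic: E = 359.8 GPa, ρ = 3890 kg/m³
  beryllium: E = 296.4 GPa, ρ = 1842 kg/m³
  beryllium: M = 9.35×10⁻³
  alumina ceramic: M = 4.88×10⁻³
  magnesium alloy: M = 3.59×10⁻³
  aluminum alloy: M = 3.20×10⁻³
  titanium alloy: M = 2.45×10⁻³
  tungsten: M = 1.04×10⁻³
Highest index: beryllium.

beryllium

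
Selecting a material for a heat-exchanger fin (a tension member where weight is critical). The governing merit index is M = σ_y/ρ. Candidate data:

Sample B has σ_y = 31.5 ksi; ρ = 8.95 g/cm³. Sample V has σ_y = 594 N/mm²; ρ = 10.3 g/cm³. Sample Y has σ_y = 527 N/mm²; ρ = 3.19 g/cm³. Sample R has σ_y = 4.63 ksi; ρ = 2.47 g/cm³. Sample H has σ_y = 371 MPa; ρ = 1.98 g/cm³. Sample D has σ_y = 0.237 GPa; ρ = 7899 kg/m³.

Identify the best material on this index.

sample H

Normalizing units and computing the index:
  sample B: σ_y = 217.2 MPa, ρ = 8950 kg/m³
  sample V: σ_y = 594.0 MPa, ρ = 10300 kg/m³
  sample Y: σ_y = 527.0 MPa, ρ = 3190 kg/m³
  sample R: σ_y = 31.92 MPa, ρ = 2470 kg/m³
  sample H: σ_y = 371.0 MPa, ρ = 1980 kg/m³
  sample D: σ_y = 237.0 MPa, ρ = 7899 kg/m³
  sample H: M = 187 kN·m/kg
  sample Y: M = 165 kN·m/kg
  sample V: M = 57.7 kN·m/kg
  sample D: M = 30.0 kN·m/kg
  sample B: M = 24.3 kN·m/kg
  sample R: M = 12.9 kN·m/kg
Highest index: sample H.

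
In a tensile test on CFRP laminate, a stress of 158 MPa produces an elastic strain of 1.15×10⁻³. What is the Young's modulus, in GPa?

137 GPa

E = σ/ε = 158 MPa / 1.15×10⁻³ = 137400 MPa = 137 GPa.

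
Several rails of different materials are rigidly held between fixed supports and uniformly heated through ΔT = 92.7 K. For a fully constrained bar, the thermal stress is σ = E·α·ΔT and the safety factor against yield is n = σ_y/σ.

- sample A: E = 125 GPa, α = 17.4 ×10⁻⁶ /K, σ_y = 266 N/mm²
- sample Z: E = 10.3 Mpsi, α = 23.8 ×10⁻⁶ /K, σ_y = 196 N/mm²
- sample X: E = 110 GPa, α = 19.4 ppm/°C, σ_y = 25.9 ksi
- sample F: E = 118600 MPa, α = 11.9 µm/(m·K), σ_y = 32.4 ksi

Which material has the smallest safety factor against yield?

Converting E to GPa, α to ×10⁻⁶/K, σ_y to MPa, then σ and n for each:
  sample A: E = 125.0, α = 17.4, σ_y = 266.0 → σ = 202 MPa, n = 1.32
  sample Z: E = 71.02, α = 23.8, σ_y = 196.0 → σ = 157 MPa, n = 1.25
  sample X: E = 110.0, α = 19.4, σ_y = 178.6 → σ = 198 MPa, n = 0.903
  sample F: E = 118.6, α = 11.9, σ_y = 223.4 → σ = 131 MPa, n = 1.71
The minimum is sample X at n = 0.903.

sample X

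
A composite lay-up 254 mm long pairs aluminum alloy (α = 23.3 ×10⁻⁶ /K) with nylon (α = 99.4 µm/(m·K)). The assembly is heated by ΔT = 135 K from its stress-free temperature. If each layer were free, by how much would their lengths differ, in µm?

2610 µm

Δα = |23.3 − 99.4|×10⁻⁶/K = 76.1×10⁻⁶/K.
ΔL_mismatch = Δα·L·ΔT = 76.1×10⁻⁶ × 254.0 mm × 135.0 K = 2610 µm.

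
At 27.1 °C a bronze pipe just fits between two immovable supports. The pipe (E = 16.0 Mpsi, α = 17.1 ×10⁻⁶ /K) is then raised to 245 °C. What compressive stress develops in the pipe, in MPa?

411 MPa

E = 16.0 Mpsi = 110.3 GPa.
ΔT = 217.9 K. Constrained thermal stress σ = E·α·ΔT = 110.3×10³ MPa × 17.1×10⁻⁶ × 217.9 = 411 MPa (compressive).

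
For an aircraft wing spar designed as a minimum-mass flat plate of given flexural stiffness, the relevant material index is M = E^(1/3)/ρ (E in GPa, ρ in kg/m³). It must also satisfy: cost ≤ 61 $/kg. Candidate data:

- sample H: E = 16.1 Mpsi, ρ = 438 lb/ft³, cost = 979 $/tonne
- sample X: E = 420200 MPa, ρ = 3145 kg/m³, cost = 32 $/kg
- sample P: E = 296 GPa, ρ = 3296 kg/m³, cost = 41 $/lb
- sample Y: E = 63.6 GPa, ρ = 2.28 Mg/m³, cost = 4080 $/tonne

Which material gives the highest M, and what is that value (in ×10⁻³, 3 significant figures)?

sample X, M = 2.38×10⁻³

Screen on constraints: cost ≤ 61 $/kg. Survivors: sample H, sample X, sample Y.
Putting every candidate on a common basis:
  sample H: E = 111.0 GPa, ρ = 7016 kg/m³
  sample X: E = 420.2 GPa, ρ = 3145 kg/m³
  sample Y: E = 63.60 GPa, ρ = 2280 kg/m³
  sample X: M = 2.38×10⁻³
  sample Y: M = 1.75×10⁻³
  sample H: M = 0.685×10⁻³
The maximum is for sample X.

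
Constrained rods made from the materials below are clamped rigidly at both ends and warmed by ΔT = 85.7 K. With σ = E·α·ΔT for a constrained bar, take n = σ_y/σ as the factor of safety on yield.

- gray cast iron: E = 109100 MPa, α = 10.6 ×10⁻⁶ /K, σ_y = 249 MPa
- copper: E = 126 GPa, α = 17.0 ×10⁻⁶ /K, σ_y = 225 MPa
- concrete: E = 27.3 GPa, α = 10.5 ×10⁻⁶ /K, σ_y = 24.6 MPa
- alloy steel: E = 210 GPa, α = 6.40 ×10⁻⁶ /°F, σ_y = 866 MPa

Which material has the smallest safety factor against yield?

concrete

Per material, after unit conversion:
  gray cast iron: E = 109.1, α = 10.6, σ_y = 249.0 → σ = 99.1 MPa, n = 2.51
  copper: E = 126.0, α = 17.0, σ_y = 225.0 → σ = 184 MPa, n = 1.23
  concrete: E = 27.30, α = 10.5, σ_y = 24.60 → σ = 24.6 MPa, n = 1.00
  alloy steel: E = 210.0, α = 11.5, σ_y = 866.0 → σ = 207 MPa, n = 4.18
Concrete has the lowest safety factor, n = 1.00.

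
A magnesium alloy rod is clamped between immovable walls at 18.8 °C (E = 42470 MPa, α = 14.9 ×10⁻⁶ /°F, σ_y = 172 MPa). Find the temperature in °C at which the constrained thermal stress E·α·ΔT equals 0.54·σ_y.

100 °C

E = 42470 MPa = 42.47 GPa.
α = 14.9×10⁻⁶/°F × 9/5 = 26.8×10⁻⁶/K.
E·α·ΔT = 92.88 MPa ⇒ ΔT = 92.88 / (42.47×10³ × 26.8×10⁻⁶) = 81.54 K.
T = 18.8 + 81.54 = 100.3 °C.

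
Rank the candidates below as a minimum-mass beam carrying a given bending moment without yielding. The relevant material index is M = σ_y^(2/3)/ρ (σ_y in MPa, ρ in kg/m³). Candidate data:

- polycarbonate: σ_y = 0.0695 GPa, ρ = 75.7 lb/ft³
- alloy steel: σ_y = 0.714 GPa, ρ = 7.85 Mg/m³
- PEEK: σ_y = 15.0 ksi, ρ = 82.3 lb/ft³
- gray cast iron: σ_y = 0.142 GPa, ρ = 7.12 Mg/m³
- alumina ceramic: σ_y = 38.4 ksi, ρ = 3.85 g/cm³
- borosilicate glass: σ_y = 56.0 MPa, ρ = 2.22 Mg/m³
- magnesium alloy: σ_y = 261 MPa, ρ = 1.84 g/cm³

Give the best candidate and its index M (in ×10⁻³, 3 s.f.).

Putting every candidate on a common basis:
  polycarbonate: σ_y = 69.50 MPa, ρ = 1213 kg/m³
  alloy steel: σ_y = 714.0 MPa, ρ = 7850 kg/m³
  PEEK: σ_y = 103.4 MPa, ρ = 1318 kg/m³
  gray cast iron: σ_y = 142.0 MPa, ρ = 7120 kg/m³
  alumina ceramic: σ_y = 264.8 MPa, ρ = 3850 kg/m³
  borosilicate glass: σ_y = 56.00 MPa, ρ = 2220 kg/m³
  magnesium alloy: σ_y = 261.0 MPa, ρ = 1840 kg/m³
  magnesium alloy: M = 22.2×10⁻³
  PEEK: M = 16.7×10⁻³
  polycarbonate: M = 13.9×10⁻³
  alumina ceramic: M = 10.7×10⁻³
  alloy steel: M = 10.2×10⁻³
  borosilicate glass: M = 6.59×10⁻³
  gray cast iron: M = 3.82×10⁻³
The maximum is for magnesium alloy.

magnesium alloy, M = 22.2×10⁻³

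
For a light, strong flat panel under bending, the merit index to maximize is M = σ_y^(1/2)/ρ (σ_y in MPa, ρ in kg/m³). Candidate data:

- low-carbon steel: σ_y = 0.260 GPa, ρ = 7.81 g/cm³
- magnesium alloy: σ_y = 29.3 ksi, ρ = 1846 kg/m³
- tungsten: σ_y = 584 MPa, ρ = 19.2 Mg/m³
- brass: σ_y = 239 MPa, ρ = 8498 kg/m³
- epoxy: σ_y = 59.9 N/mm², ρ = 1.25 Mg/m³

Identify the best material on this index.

Putting every candidate on a common basis:
  low-carbon steel: σ_y = 260.0 MPa, ρ = 7810 kg/m³
  magnesium alloy: σ_y = 202.0 MPa, ρ = 1846 kg/m³
  tungsten: σ_y = 584.0 MPa, ρ = 19200 kg/m³
  brass: σ_y = 239.0 MPa, ρ = 8498 kg/m³
  epoxy: σ_y = 59.90 MPa, ρ = 1250 kg/m³
  magnesium alloy: M = 7.70×10⁻³
  epoxy: M = 6.19×10⁻³
  low-carbon steel: M = 2.06×10⁻³
  brass: M = 1.82×10⁻³
  tungsten: M = 1.26×10⁻³
Magnesium alloy has the largest M.

magnesium alloy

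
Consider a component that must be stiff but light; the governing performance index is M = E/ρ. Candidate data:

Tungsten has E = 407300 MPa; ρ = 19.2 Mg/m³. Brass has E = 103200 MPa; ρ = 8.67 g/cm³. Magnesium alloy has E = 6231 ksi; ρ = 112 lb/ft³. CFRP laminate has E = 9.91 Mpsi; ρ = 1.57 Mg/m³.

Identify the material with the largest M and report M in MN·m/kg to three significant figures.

Putting every candidate on a common basis:
  tungsten: E = 407.3 GPa, ρ = 19200 kg/m³
  brass: E = 103.2 GPa, ρ = 8670 kg/m³
  magnesium alloy: E = 42.96 GPa, ρ = 1794 kg/m³
  CFRP laminate: E = 68.33 GPa, ρ = 1570 kg/m³
  CFRP laminate: M = 43.5 MN·m/kg
  magnesium alloy: M = 23.9 MN·m/kg
  tungsten: M = 21.2 MN·m/kg
  brass: M = 11.9 MN·m/kg
CFRP laminate has the largest M.

CFRP laminate, M = 43.5 MN·m/kg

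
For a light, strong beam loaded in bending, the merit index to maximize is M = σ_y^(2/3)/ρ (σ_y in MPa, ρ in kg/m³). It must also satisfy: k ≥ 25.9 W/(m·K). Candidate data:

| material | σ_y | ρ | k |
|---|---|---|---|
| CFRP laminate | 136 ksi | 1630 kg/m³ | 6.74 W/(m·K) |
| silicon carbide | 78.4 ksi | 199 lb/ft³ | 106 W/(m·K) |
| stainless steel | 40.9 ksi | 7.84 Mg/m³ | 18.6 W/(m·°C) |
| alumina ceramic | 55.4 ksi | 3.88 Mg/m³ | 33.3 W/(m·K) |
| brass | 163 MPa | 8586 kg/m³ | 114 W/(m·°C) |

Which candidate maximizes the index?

Screen on constraints: k ≥ 25.9 W/(m·K). Survivors: silicon carbide, alumina ceramic, brass.
Putting every candidate on a common basis:
  silicon carbide: σ_y = 540.5 MPa, ρ = 3188 kg/m³
  alumina ceramic: σ_y = 382.0 MPa, ρ = 3880 kg/m³
  brass: σ_y = 163.0 MPa, ρ = 8586 kg/m³
  silicon carbide: M = 20.8×10⁻³
  alumina ceramic: M = 13.6×10⁻³
  brass: M = 3.48×10⁻³
The maximum is for silicon carbide.

silicon carbide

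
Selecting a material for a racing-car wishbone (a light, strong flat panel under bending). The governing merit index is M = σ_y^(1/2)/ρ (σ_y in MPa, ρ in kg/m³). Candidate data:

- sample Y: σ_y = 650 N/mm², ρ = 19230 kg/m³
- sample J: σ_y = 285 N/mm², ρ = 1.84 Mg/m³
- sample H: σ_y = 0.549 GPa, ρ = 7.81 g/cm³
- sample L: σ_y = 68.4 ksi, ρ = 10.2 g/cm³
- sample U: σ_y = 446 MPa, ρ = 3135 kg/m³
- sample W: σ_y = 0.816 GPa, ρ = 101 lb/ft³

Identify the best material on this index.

sample W

Convert each candidate to consistent units, then evaluate M:
  sample Y: σ_y = 650.0 MPa, ρ = 19230 kg/m³
  sample J: σ_y = 285.0 MPa, ρ = 1840 kg/m³
  sample H: σ_y = 549.0 MPa, ρ = 7810 kg/m³
  sample L: σ_y = 471.6 MPa, ρ = 10200 kg/m³
  sample U: σ_y = 446.0 MPa, ρ = 3135 kg/m³
  sample W: σ_y = 816.0 MPa, ρ = 1618 kg/m³
  sample W: M = 17.7×10⁻³
  sample J: M = 9.17×10⁻³
  sample U: M = 6.74×10⁻³
  sample H: M = 3.00×10⁻³
  sample L: M = 2.13×10⁻³
  sample Y: M = 1.33×10⁻³
The maximum is for sample W.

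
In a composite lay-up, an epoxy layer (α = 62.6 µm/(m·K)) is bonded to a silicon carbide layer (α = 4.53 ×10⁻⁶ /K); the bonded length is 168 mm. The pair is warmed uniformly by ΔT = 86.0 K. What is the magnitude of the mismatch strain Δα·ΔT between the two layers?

Δα = |62.6 − 4.53|×10⁻⁶/K = 58.1×10⁻⁶/K.
Mismatch strain = Δα·ΔT = 58.1×10⁻⁶ × 86.0 = 4.99×10⁻³.

4.99×10⁻³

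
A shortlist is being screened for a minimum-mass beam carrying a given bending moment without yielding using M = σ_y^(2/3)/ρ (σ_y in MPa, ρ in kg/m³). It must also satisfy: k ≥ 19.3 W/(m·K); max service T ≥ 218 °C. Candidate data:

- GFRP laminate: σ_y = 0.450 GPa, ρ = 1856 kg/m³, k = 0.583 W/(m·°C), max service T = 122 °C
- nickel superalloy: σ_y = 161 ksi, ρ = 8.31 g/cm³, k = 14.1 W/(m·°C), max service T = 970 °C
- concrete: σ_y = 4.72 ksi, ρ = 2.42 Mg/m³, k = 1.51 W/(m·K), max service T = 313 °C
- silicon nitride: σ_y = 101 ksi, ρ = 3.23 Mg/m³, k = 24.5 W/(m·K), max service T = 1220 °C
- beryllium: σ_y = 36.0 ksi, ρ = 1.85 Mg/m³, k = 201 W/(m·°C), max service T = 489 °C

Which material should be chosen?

Screen on constraints: k ≥ 19.3 W/(m·K); max service T ≥ 218 °C. Survivors: silicon nitride, beryllium.
Normalizing units and computing the index:
  silicon nitride: σ_y = 696.4 MPa, ρ = 3230 kg/m³
  beryllium: σ_y = 248.2 MPa, ρ = 1850 kg/m³
  silicon nitride: M = 24.3×10⁻³
  beryllium: M = 21.3×10⁻³
Silicon nitride ranks first.

silicon nitride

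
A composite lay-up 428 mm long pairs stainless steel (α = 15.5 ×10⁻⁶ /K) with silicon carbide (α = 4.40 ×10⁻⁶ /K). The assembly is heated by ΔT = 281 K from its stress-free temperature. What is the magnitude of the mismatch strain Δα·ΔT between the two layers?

Δα = |15.5 − 4.40|×10⁻⁶/K = 11.1×10⁻⁶/K.
Mismatch strain = Δα·ΔT = 11.1×10⁻⁶ × 281.0 = 3.12×10⁻³.

3.12×10⁻³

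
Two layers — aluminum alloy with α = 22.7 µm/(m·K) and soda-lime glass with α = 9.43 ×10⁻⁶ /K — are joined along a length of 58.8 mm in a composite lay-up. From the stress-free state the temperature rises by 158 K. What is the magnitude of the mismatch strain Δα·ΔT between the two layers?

2.10×10⁻³

Δα = |22.7 − 9.43|×10⁻⁶/K = 13.3×10⁻⁶/K.
Mismatch strain = Δα·ΔT = 13.3×10⁻⁶ × 158.0 = 2.10×10⁻³.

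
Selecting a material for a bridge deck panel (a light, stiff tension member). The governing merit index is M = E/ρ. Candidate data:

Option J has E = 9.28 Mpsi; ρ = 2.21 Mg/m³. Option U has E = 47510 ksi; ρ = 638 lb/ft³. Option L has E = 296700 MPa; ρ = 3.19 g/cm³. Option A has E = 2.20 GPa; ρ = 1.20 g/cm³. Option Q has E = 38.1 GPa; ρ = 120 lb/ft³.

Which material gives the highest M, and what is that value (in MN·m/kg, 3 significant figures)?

option L, M = 93.0 MN·m/kg

Normalizing units and computing the index:
  option J: E = 63.98 GPa, ρ = 2210 kg/m³
  option U: E = 327.6 GPa, ρ = 10220 kg/m³
  option L: E = 296.7 GPa, ρ = 3190 kg/m³
  option A: E = 2.200 GPa, ρ = 1200 kg/m³
  option Q: E = 38.10 GPa, ρ = 1922 kg/m³
  option L: M = 93.0 MN·m/kg
  option U: M = 32.1 MN·m/kg
  option J: M = 29.0 MN·m/kg
  option Q: M = 19.8 MN·m/kg
  option A: M = 1.83 MN·m/kg
The maximum is for option L.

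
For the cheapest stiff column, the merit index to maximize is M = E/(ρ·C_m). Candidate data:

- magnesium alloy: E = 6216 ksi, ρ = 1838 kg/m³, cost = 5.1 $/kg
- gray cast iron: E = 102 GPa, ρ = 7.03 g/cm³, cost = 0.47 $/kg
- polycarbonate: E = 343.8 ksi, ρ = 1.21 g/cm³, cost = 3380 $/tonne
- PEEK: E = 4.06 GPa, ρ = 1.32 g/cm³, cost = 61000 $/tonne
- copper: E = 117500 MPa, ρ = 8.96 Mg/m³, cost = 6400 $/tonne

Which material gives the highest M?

Convert each candidate to consistent units, then evaluate M:
  magnesium alloy: E = 42.86 GPa, ρ = 1838 kg/m³, cost = 5.100 $/kg
  gray cast iron: E = 102.0 GPa, ρ = 7030 kg/m³, cost = 0.4700 $/kg
  polycarbonate: E = 2.370 GPa, ρ = 1210 kg/m³, cost = 3.380 $/kg
  PEEK: E = 4.060 GPa, ρ = 1320 kg/m³, cost = 61.00 $/kg
  copper: E = 117.5 GPa, ρ = 8960 kg/m³, cost = 6.400 $/kg
  gray cast iron: M = 30.9 MN·m per $
  magnesium alloy: M = 4.57 MN·m per $
  copper: M = 2.05 MN·m per $
  polycarbonate: M = 0.580 MN·m per $
  PEEK: M = 0.0504 MN·m per $
The maximum is for gray cast iron.

gray cast iron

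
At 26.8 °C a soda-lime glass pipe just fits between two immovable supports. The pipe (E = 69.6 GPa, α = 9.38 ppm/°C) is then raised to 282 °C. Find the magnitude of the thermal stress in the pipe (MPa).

167 MPa

ΔT = 255.2 K. Constrained thermal stress σ = E·α·ΔT = 69.60×10³ MPa × 9.38×10⁻⁶ × 255.2 = 167 MPa (compressive).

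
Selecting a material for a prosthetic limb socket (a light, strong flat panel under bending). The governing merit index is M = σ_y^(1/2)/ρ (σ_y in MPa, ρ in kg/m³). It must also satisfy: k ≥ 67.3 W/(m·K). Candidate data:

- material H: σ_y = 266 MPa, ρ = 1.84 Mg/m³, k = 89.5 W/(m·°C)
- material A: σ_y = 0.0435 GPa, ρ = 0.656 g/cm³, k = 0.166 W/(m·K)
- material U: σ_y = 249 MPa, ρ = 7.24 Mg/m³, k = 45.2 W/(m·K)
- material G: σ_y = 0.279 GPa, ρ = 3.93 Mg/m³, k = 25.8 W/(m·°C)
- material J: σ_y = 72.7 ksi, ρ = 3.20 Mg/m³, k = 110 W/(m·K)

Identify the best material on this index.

material H

Screen on constraints: k ≥ 67.3 W/(m·K). Survivors: material H, material J.
Putting every candidate on a common basis:
  material H: σ_y = 266.0 MPa, ρ = 1840 kg/m³
  material J: σ_y = 501.2 MPa, ρ = 3200 kg/m³
  material H: M = 8.86×10⁻³
  material J: M = 7.00×10⁻³
Material H ranks first.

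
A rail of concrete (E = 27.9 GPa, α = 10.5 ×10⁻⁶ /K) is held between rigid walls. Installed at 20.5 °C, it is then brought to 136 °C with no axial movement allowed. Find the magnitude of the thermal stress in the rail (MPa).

33.8 MPa

ΔT = 115.5 K. Constrained thermal stress σ = E·α·ΔT = 27.90×10³ MPa × 10.5×10⁻⁶ × 115.5 = 33.8 MPa (compressive).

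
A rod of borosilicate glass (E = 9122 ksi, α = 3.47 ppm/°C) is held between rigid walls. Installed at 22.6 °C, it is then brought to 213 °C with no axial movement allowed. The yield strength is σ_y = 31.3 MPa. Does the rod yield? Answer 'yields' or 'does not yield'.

E = 9122 ksi = 62.89 GPa.
ΔT = 190.4 K. Constrained thermal stress σ = E·α·ΔT = 62.89×10³ MPa × 3.47×10⁻⁶ × 190.4 = 41.6 MPa (compressive).
Compare to σ_y = 31.3 MPa: σ ≥ σ_y, so it yields.

yields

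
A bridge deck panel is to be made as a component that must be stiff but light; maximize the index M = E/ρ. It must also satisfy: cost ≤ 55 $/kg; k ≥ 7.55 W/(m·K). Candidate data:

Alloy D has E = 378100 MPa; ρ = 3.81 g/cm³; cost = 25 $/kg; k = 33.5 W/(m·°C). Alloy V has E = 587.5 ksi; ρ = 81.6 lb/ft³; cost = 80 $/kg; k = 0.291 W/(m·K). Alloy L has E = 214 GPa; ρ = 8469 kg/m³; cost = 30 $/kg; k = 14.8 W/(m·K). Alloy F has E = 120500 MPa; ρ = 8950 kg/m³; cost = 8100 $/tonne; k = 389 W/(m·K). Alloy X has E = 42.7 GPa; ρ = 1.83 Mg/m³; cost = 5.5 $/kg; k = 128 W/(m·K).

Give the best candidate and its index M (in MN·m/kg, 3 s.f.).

alloy D, M = 99.2 MN·m/kg

Screen on constraints: cost ≤ 55 $/kg; k ≥ 7.55 W/(m·K). Survivors: alloy D, alloy L, alloy F, alloy X.
Putting every candidate on a common basis:
  alloy D: E = 378.1 GPa, ρ = 3810 kg/m³
  alloy L: E = 214.0 GPa, ρ = 8469 kg/m³
  alloy F: E = 120.5 GPa, ρ = 8950 kg/m³
  alloy X: E = 42.70 GPa, ρ = 1830 kg/m³
  alloy D: M = 99.2 MN·m/kg
  alloy L: M = 25.3 MN·m/kg
  alloy X: M = 23.3 MN·m/kg
  alloy F: M = 13.5 MN·m/kg
Alloy D has the largest M.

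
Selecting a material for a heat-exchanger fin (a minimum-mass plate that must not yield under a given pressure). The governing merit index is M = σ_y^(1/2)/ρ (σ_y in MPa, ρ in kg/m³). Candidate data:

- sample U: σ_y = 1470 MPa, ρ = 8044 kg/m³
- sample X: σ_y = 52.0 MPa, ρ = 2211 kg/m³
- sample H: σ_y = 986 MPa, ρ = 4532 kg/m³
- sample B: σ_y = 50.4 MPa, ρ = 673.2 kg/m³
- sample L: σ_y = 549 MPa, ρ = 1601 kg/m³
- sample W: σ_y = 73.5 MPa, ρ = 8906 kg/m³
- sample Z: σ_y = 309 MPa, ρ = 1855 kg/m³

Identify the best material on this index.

Computing M directly (units already consistent):
  sample L: M = 14.6×10⁻³
  sample B: M = 10.5×10⁻³
  sample Z: M = 9.48×10⁻³
  sample H: M = 6.93×10⁻³
  sample U: M = 4.77×10⁻³
  sample X: M = 3.26×10⁻³
  sample W: M = 0.963×10⁻³
The maximum is for sample L.

sample L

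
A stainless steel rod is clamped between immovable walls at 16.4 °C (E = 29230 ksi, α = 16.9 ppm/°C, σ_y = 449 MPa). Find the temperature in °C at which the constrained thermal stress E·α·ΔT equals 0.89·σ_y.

134 °C

E = 29230 ksi = 201.5 GPa.
E·α·ΔT = 399.6 MPa ⇒ ΔT = 399.6 / (201.5×10³ × 16.9×10⁻⁶) = 117.3 K.
T = 16.4 + 117.3 = 133.7 °C.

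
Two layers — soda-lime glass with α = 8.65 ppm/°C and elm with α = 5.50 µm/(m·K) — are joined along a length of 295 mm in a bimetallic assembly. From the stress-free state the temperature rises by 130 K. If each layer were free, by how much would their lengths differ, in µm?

Δα = |8.65 − 5.50|×10⁻⁶/K = 3.15×10⁻⁶/K.
ΔL_mismatch = Δα·L·ΔT = 3.15×10⁻⁶ × 295.0 mm × 130.0 K = 121 µm.

121 µm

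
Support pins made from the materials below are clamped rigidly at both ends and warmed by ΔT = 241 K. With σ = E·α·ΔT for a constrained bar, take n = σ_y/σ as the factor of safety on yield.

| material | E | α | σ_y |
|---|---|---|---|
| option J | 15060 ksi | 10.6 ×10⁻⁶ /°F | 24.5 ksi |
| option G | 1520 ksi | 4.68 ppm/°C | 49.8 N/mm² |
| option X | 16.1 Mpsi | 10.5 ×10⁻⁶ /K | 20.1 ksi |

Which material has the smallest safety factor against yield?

Per material, after unit conversion:
  option J: E = 103.8, α = 19.1, σ_y = 168.9 → σ = 477 MPa, n = 0.354
  option G: E = 10.48, α = 4.68, σ_y = 49.80 → σ = 11.8 MPa, n = 4.21
  option X: E = 111.0, α = 10.5, σ_y = 138.6 → σ = 281 MPa, n = 0.493
Smallest n: option J with n = 0.354.

option J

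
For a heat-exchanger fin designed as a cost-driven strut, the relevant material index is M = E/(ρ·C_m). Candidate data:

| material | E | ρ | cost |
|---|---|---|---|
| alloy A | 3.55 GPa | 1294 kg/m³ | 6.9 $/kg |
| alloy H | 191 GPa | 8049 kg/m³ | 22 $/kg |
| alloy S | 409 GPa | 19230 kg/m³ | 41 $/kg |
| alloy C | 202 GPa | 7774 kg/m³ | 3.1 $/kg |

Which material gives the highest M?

Evaluate M for each candidate:
  alloy C: M = 8.38 MN·m per $
  alloy H: M = 1.08 MN·m per $
  alloy S: M = 0.519 MN·m per $
  alloy A: M = 0.398 MN·m per $
Highest index: alloy C.

alloy C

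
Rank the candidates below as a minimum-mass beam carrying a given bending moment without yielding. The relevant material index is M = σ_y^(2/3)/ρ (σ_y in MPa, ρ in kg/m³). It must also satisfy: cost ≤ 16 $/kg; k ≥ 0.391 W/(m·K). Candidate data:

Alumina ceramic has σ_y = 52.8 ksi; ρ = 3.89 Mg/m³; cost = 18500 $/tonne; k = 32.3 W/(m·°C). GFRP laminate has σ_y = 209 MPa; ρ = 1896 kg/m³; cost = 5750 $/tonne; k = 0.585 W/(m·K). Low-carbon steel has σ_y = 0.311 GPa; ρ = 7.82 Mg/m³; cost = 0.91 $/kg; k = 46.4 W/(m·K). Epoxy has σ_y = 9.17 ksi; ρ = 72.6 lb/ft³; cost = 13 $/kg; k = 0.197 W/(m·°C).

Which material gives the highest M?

GFRP laminate

Screen on constraints: cost ≤ 16 $/kg; k ≥ 0.391 W/(m·K). Survivors: GFRP laminate, low-carbon steel.
Convert each candidate to consistent units, then evaluate M:
  GFRP laminate: σ_y = 209.0 MPa, ρ = 1896 kg/m³
  low-carbon steel: σ_y = 311.0 MPa, ρ = 7820 kg/m³
  GFRP laminate: M = 18.6×10⁻³
  low-carbon steel: M = 5.87×10⁻³
GFRP laminate has the largest M.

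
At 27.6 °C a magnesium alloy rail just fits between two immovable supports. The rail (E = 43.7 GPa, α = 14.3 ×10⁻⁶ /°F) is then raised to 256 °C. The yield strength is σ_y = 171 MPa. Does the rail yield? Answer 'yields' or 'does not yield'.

α = 14.3×10⁻⁶/°F × 9/5 = 25.7×10⁻⁶/K.
ΔT = 228.4 K. Constrained thermal stress σ = E·α·ΔT = 43.70×10³ MPa × 25.7×10⁻⁶ × 228.4 = 257 MPa (compressive).
Compare to σ_y = 171 MPa: σ ≥ σ_y, so it yields.

yields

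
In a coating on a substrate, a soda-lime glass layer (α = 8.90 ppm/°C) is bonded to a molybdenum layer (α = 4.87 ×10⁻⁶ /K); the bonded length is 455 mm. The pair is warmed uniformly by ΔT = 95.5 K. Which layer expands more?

α(soda-lime glass) = 8.90×10⁻⁶/K vs α(molybdenum) = 4.87×10⁻⁶/K.
Higher α expands more for the same ΔT: soda-lime glass.

soda-lime glass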